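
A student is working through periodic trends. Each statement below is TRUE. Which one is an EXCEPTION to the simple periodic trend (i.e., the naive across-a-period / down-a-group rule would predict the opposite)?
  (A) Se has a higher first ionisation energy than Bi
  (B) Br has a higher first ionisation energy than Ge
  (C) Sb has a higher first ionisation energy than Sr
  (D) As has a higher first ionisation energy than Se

(D)

The general trend: first ionisation energy increases across a period and decreases down a group.
(A) Se (period 4, group 16) vs Bi (period 6, group 15): the stated order agrees with the simple trend.
(B) Br (period 4, group 17) vs Ge (period 4, group 14): the stated order agrees with the simple trend.
(C) Sb (period 5, group 15) vs Sr (period 5, group 2): the stated order agrees with the simple trend.
(D) As (period 4, group 15) vs Se (period 4, group 16): the stated order contradicts the simple trend.
The exception is (D): Se (4p⁴) ionizes more easily than half-filled As (4p³).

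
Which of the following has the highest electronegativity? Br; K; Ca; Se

Br

EN rises left→right (higher Z_eff, smaller atoms) and falls top→bottom (larger, more shielded atoms).
All lie in period 4, so electronegativity increases left to right.
The highest electronegativity among these belongs to Br.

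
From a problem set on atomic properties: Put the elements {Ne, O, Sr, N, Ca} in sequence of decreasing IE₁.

N is in period 2, group 15; O is in period 2, group 16; Ne is in period 2, group 18; Ca is in period 4, group 2; Sr is in period 5, group 2.
IE₁ increases left→right with effective nuclear charge and decreases top→bottom as the valence shell moves farther out.
These span different periods and groups, so the two trends combine.
Ca > Sr: Ca sits above Sr in group 2, so the down-group effect alone puts Ca higher.
O > Ca: relative to Ca, both the across-period and down-group shifts push O's first ionization energy up.
N > O: this pair runs against the simple trend — see the exception note.
Ne > N: Ne lies to the right of N in period 2, so the across-period effect alone puts Ne higher.
Note the exception: N has a higher first ionization energy than O, contrary to the simple trend — pairing an electron in O's 2p⁴ costs repulsion energy, so O ionizes more easily than half-filled N (2p³).
Tabulated first ionization energy (kJ/mol): N 1402, O 1314, Ne 2081, Ca 590, Sr 550.
So from highest to lowest: Ne > N > O > Ca > Sr.

Ne, N, O, Ca, Sr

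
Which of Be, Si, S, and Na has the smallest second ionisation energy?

Si

After 1 electron has been removed, what remains? Be⁺ still has 1 valence electron; Si⁺ still has 3 valence electrons; S⁺ still has 5 valence electrons; Na⁺ is the bare [Ne] core.
Breaking into a closed-shell core is much more expensive than removing a leftover valence electron — Na has the largest IE_2 here.
Valence configurations: Be⁺ [He]2s¹, Si⁺ [Ne]3s²3p¹, S⁺ [Ne]3s²3p³.
Tabulated IE_2 (kJ/mol): Be 1757, Si 1577, S 2252, Na 4562.
Putting it together, IE_2: Si < Be < S < Na.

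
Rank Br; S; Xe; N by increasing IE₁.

N is in period 2, group 15; S is in period 3, group 16; Br is in period 4, group 17; Xe is in period 5, group 18.
First ionization energy rises across a period (greater Z_eff holds electrons more tightly) and falls down a group (valence electrons are farther from the nucleus).
These sit on a diagonal, where the across-period and down-group effects partly cancel.
Br > S: period and group pull opposite ways; the across-period shift dominates (1140 vs 1000 kJ/mol).
Xe > Br: period and group pull opposite ways; the across-period shift dominates (1170 vs 1140 kJ/mol).
N > Xe: period and group pull opposite ways; the down-group shift dominates (1402 vs 1170 kJ/mol).
Tabulated first ionization energy (kJ/mol): N 1402, S 1000, Br 1140, Xe 1170.
So from lowest to highest: S < Br < Xe < N.

S < Br < Xe < N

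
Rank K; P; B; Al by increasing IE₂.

Al, P, B, K

Consider each +1 ion: K⁺ is the bare [Ar] core; P⁺ still has 4 valence electrons; B⁺ still has 2 valence electrons; Al⁺ still has 2 valence electrons.
Pulling an electron out of a noble-gas core costs far more than removing a remaining valence electron, so K sits at the high end of IE_2.
Valence configurations: P⁺ [Ne]3s²3p², B⁺ [He]2s², Al⁺ [Ne]3s².
Tabulated IE_2 (kJ/mol): K 3052, P 1907, B 2427, Al 1817.
Hence IE_2: Al < P < B < K.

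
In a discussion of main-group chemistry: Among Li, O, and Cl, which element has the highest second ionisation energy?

Li

IE_2 is the cost of taking one more electron from the +1 cation: Li⁺ is the bare [He] core; O⁺ still has 5 valence electrons; Cl⁺ still has 6 valence electrons.
Pulling an electron out of a noble-gas core costs far more than removing a remaining valence electron, so Li sits at the high end of IE_2.
Valence configurations: O⁺ [He]2s²2p³, Cl⁺ [Ne]3s²3p⁴.
The numbers (kJ/mol): Li 7298, O 3388, Cl 2298.
Putting it together, IE_2: Cl < O < Li.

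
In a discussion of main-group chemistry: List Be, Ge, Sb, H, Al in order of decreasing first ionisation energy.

Removing the outermost electron gets harder across a period and easier down a group.
A diagonal step moves right (one effect) and down (the opposite effect) at once.
Ge > Al: the two effects oppose for this pair; the across-period effect wins (762 vs 578 kJ/mol).
Sb > Ge: period and group pull opposite ways; the across-period shift dominates (831 vs 762 kJ/mol).
Be > Sb: the two effects oppose for this pair; the down-group effect wins (900 vs 831 kJ/mol).
H > Be: the two effects oppose for this pair; the down-group effect wins (1312 vs 900 kJ/mol).
Approximate values (kJ/mol): H 1312, Be 900, Al 578, Ge 762, Sb 831.
So from highest to lowest: H > Be > Sb > Ge > Al.

H, Be, Sb, Ge, Al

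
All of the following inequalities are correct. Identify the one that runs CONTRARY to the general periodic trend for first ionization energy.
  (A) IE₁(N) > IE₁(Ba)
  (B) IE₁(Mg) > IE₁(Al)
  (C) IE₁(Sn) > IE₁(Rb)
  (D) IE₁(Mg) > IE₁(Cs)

(B)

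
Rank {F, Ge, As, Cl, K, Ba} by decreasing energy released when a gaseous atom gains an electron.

Cl > F > Ge > As > K > Ba

F is in period 2, group 17; Cl is in period 3, group 17; K is in period 4, group 1; Ge is in period 4, group 14; As is in period 4, group 15; Ba is in period 6, group 2.
EA tends to increase across a period and decrease down a group, though the pattern is less regular than for IE or radius.
These span different periods and groups, so the two trends combine.
K > Ba: the two effects oppose for this pair; the down-group effect wins (48 vs 14 kJ/mol).
As > K: both are in period 4; the period trend gives As the larger value.
Ge > As: this pair runs against the simple trend — see the exception note.
F > Ge: both effects reinforce here, so F is clearly the higher of the two.
Cl > F: this pair runs against the simple trend — see the exception note.
Note the exception: Ge has a higher electron affinity than As, contrary to the simple trend — adding an electron to As's half-filled 4p³ is unfavourable, so Ge (4p²) has the more exothermic EA.
Note the exception: Cl has a higher electron affinity than F, contrary to the simple trend — F's small 2p subshell makes the incoming electron feel strong e⁻–e⁻ repulsion, so Cl actually releases more energy on gaining an electron.
For reference (kJ/mol): F 328, Cl 349, K 48, Ge 119, As 78, Ba 14.
So from highest to lowest: Cl > F > Ge > As > K > Ba.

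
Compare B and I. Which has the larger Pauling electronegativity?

B is in period 2, group 13; I is in period 5, group 17.
EN rises left→right (higher Z_eff, smaller atoms) and falls top→bottom (larger, more shielded atoms).
Neither a single period nor a single group — weigh both effects.
I > B: period and group pull opposite ways; the across-period shift dominates (2.66 vs 2.04).
Tabulated electronegativity (Pauling): B 2.04, I 2.66.
So I has the larger Pauling electronegativity (I > B).

I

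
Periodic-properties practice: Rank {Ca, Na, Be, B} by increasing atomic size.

B, Be, Na, Ca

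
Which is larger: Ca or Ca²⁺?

Ca

Forming Ca²⁺ removes 2 electrons from Ca. Fewer electrons for the same nuclear charge means less shielding and a higher Z_eff on the remaining electrons, and for main-group metals the entire outer shell is lost.
A cation is smaller than its parent atom: Ca²⁺ < Ca.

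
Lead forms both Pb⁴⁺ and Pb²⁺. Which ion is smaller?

Pb⁴⁺

Both ions have Z = 82 protons, but Pb⁴⁺ has lost more electrons, so its remaining electrons feel a larger effective nuclear charge per electron and are pulled in more tightly.
Higher positive charge → smaller ion, so Pb²⁺ > Pb⁴⁺.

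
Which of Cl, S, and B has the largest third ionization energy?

The third ionization energy removes an electron from the +2 ion. For each element: Cl²⁺ still has 5 valence electrons; S²⁺ still has 4 valence electrons; B²⁺ still has 1 valence electron.
All are still removing valence electrons, so compare the +2 ions as you would atoms: IE_3 generally rises across a period (higher Z_eff) and falls down a group (larger shell), subject to the usual subshell exceptions.
Valence configurations: Cl²⁺ [Ne]3s²3p³, S²⁺ [Ne]3s²3p², B²⁺ [He]2s¹.
Approximate IE_3 values (kJ/mol): Cl 3822, S 3357, B 3660.
Hence IE_3: S < B < Cl.

Cl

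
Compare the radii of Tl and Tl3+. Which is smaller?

Tl3+

Forming Tl3+ removes 3 electrons from Tl. Fewer electrons for the same nuclear charge means less shielding and a higher Z_eff on the remaining electrons, and for main-group metals the entire outer shell is lost.
A cation is smaller than its parent atom: Tl3+ < Tl.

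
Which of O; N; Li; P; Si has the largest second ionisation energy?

Li

The second ionization energy removes an electron from the +1 ion. For each element: O⁺ still has 5 valence electrons; N⁺ still has 4 valence electrons; Li⁺ is the bare [He] core; P⁺ still has 4 valence electrons; Si⁺ still has 3 valence electrons.
Core electrons are held far more tightly than valence electrons, so Li tops the IE_2 order.
Valence configurations: O⁺ [He]2s²2p³, N⁺ [He]2s²2p², P⁺ [Ne]3s²3p², Si⁺ [Ne]3s²3p¹.
Tabulated IE_2 (kJ/mol): O 3388, N 2856, Li 7298, P 1907, Si 1577.
Hence IE_2: Si < P < N < O < Li.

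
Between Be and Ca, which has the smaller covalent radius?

Be

Atomic radius shrinks across a period as nuclear charge pulls the same shell inward, and grows down a group as new shells are added.
All are in group 2, so atomic radius increases down the group.
So Be has the smaller covalent radius (Be < Ca).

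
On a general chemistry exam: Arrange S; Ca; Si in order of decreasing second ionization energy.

S > Si > Ca

After 1 electron has been removed, what remains? S⁺ still has 5 valence electrons; Ca⁺ still has 1 valence electron; Si⁺ still has 3 valence electrons.
All are still removing valence electrons, so compare the +1 ions as you would atoms: IE_2 generally rises across a period (higher Z_eff) and falls down a group (larger shell), subject to the usual subshell exceptions.
Valence configurations: S⁺ [Ne]3s²3p³, Ca⁺ [Ar]4s¹, Si⁺ [Ne]3s²3p¹.
The numbers (kJ/mol): S 2252, Ca 1145, Si 1577.
Overall IE_2 order: Ca < Si < S.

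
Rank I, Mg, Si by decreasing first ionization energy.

I, Si, Mg

Mg is in period 3, group 2; Si is in period 3, group 14; I is in period 5, group 17.
Across a period the outer electron is held more tightly (higher IE₁); down a group it sits in a higher shell, more shielded, and comes off more easily.
These span different periods and groups, so the two trends combine.
Si > Mg: Si lies to the right of Mg in period 3, so the across-period effect alone puts Si higher.
I > Si: period and group pull opposite ways; the across-period shift dominates (1008 vs 786 kJ/mol).
Tabulated first ionization energy (kJ/mol): Mg 738, Si 786, I 1008.
So from highest to lowest: I > Si > Mg.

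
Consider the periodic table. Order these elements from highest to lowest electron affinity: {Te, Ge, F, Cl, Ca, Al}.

F is in period 2, group 17; Al is in period 3, group 13; Cl is in period 3, group 17; Ca is in period 4, group 2; Ge is in period 4, group 14; Te is in period 5, group 16.
Atoms with high Z_eff and room in the valence shell (especially the halogens) have the most exothermic electron affinities.
Here both period and group differ, so the two effects have to be weighed against each other.
Al > Ca: both effects reinforce here, so Al is clearly the higher of the two.
Ge > Al: the two effects oppose for this pair; the across-period effect wins (119 vs 42 kJ/mol).
Te > Ge: period and group pull opposite ways; the across-period shift dominates (190 vs 119 kJ/mol).
F > Te: both effects reinforce here, so F is clearly the higher of the two.
Cl > F: this pair runs against the simple trend — see the exception note.
Note the exception: Cl has a higher electron affinity than F, contrary to the simple trend — F's small 2p subshell makes the incoming electron feel strong e⁻–e⁻ repulsion, so Cl actually releases more energy on gaining an electron.
For reference (kJ/mol): F 328, Al 42, Cl 349, Ca 2, Ge 119, Te 190.
So from highest to lowest: Cl > F > Te > Ge > Al > Ca.

Cl > F > Te > Ge > Al > Ca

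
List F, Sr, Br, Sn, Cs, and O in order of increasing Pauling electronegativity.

Cs < Sr < Sn < Br < O < F

O is in period 2, group 16; F is in period 2, group 17; Br is in period 4, group 17; Sr is in period 5, group 2; Sn is in period 5, group 14; Cs is in period 6, group 1.
EN rises left→right (higher Z_eff, smaller atoms) and falls top→bottom (larger, more shielded atoms).
Here both period and group differ, so the two effects have to be weighed against each other.
Sr > Cs: both effects reinforce here, so Sr is clearly the higher of the two.
Sn > Sr: Sn lies to the right of Sr in period 5, so the across-period effect alone puts Sn higher.
Br > Sn: relative to Sn, both the across-period and down-group shifts push Br's electronegativity up.
O > Br: period and group pull opposite ways; the down-group shift dominates (3.44 vs 2.96).
F > O: F lies to the right of O in period 2, so the across-period effect alone puts F higher.
Tabulated electronegativity (Pauling): O 3.44, F 3.98, Br 2.96, Sr 0.95, Sn 1.96, Cs 0.79.
So from lowest to highest: Cs < Sr < Sn < Br < O < F.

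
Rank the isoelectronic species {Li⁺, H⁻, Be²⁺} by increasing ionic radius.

All of these have 2 electrons, so size is governed by nuclear charge alone: the more protons, the stronger the pull on the same electron cloud, and the smaller the ion.
Nuclear charges: Be²⁺ (Z=4), Li⁺ (Z=3), H⁻ (Z=1).
Smallest to largest: Be²⁺ < Li⁺ < H⁻.

Be²⁺ < Li⁺ < H⁻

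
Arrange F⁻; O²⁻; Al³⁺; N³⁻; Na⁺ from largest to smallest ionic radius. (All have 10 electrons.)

All of these have 10 electrons, so size is governed by nuclear charge alone: the more protons, the stronger the pull on the same electron cloud, and the smaller the ion.
Nuclear charges: Al³⁺ (Z=13), Na⁺ (Z=11), F⁻ (Z=9), O²⁻ (Z=8), N³⁻ (Z=7).
Largest to smallest: N³⁻ > O²⁻ > F⁻ > Na⁺ > Al³⁺.

N³⁻ > O²⁻ > F⁻ > Na⁺ > Al³⁺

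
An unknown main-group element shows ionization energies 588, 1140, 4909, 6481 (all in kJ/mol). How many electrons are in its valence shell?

Look for the largest jump between consecutive ionization energies: IE3/IE2 ≈ 4.3, far larger than any earlier ratio.
That jump marks the point where a core electron is being removed. So the atom has 2 valence electrons.

2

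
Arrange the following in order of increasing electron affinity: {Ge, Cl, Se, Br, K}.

Cl is in period 3, group 17; K is in period 4, group 1; Ge is in period 4, group 14; Se is in period 4, group 16; Br is in period 4, group 17.
Electron affinity generally becomes more exothermic across a period toward the halogens and less exothermic down a group.
Neither a single period nor a single group — weigh both effects.
Ge > K: Ge lies to the right of K in period 4, so the across-period effect alone puts Ge higher.
Se > Ge: both are in period 4; the period trend gives Se the larger value.
Br > Se: Br lies to the right of Se in period 4, so the across-period effect alone puts Br higher.
Cl > Br: Cl sits above Br in group 17, so the down-group effect alone puts Cl higher.
Approximate values (kJ/mol): Cl 349, K 48, Ge 119, Se 195, Br 325.
So from lowest to highest: K < Ge < Se < Br < Cl.

K < Ge < Se < Br < Cl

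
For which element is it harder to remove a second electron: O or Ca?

After 1 electron has been removed, what remains? O⁺ still has 5 valence electrons; Ca⁺ still has 1 valence electron.
All are still removing valence electrons, so compare the +1 ions as you would atoms: IE_2 generally rises across a period (higher Z_eff) and falls down a group (larger shell), subject to the usual subshell exceptions.
Valence configurations: O⁺ [He]2s²2p³, Ca⁺ [Ar]4s¹.
Tabulated IE_2 (kJ/mol): O 3388, Ca 1145.
So the second ionization energies run Ca < O.

O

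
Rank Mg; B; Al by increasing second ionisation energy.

The second ionization energy removes an electron from the +1 ion. For each element: Mg⁺ still has 1 valence electron; B⁺ still has 2 valence electrons; Al⁺ still has 2 valence electrons.
All are still removing valence electrons, so compare the +1 ions as you would atoms: IE_2 generally rises across a period (higher Z_eff) and falls down a group (larger shell), subject to the usual subshell exceptions.
Valence configurations: Mg⁺ [Ne]3s¹, B⁺ [He]2s², Al⁺ [Ne]3s².
Approximate IE_2 values (kJ/mol): Mg 1451, B 2427, Al 1817.
Overall IE_2 order: Mg < Al < B.

Mg, Al, B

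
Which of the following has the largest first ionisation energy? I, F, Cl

F

F is in period 2, group 17; Cl is in period 3, group 17; I is in period 5, group 17.
IE₁ increases left→right with effective nuclear charge and decreases top→bottom as the valence shell moves farther out.
All are in group 17, so first ionization energy increases up the group.
The largest first ionisation energy among these belongs to F.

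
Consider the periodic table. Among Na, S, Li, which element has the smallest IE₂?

S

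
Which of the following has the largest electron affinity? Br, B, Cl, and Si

Electron affinity generally becomes more exothermic across a period toward the halogens and less exothermic down a group.
These span different periods and groups, so the two trends combine.
Si > B: period and group pull opposite ways; the across-period shift dominates (134 vs 27 kJ/mol).
Br > Si: the two effects oppose for this pair; the across-period effect wins (325 vs 134 kJ/mol).
Cl > Br: Cl sits above Br in group 17, so the down-group effect alone puts Cl higher.
Approximate values (kJ/mol): B 27, Si 134, Cl 349, Br 325.
The largest electron affinity among these belongs to Cl.

Cl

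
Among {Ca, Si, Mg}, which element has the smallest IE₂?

Ca

IE_2 is the cost of taking one more electron from the +1 cation: Ca⁺ still has 1 valence electron; Si⁺ still has 3 valence electrons; Mg⁺ still has 1 valence electron.
All are still removing valence electrons, so compare the +1 ions as you would atoms: IE_2 generally rises across a period (higher Z_eff) and falls down a group (larger shell), subject to the usual subshell exceptions.
Valence configurations: Ca⁺ [Ar]4s¹, Si⁺ [Ne]3s²3p¹, Mg⁺ [Ne]3s¹.
Approximate IE_2 values (kJ/mol): Ca 1145, Si 1577, Mg 1451.
Putting it together, IE_2: Ca < Mg < Si.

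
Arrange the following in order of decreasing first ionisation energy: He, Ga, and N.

He, N, Ga

Across a period the outer electron is held more tightly (higher IE₁); down a group it sits in a higher shell, more shielded, and comes off more easily.
Neither a single period nor a single group — weigh both effects.
N > Ga: relative to Ga, both the across-period and down-group shifts push N's first ionization energy up.
He > N: relative to N, both the across-period and down-group shifts push He's first ionization energy up.
Approximate values (kJ/mol): He 2372, N 1402, Ga 579.
So from highest to lowest: He > N > Ga.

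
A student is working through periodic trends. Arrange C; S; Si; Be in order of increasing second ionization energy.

Si < Be < S < C

After 1 electron has been removed, what remains? C⁺ still has 3 valence electrons; S⁺ still has 5 valence electrons; Si⁺ still has 3 valence electrons; Be⁺ still has 1 valence electron.
All are still removing valence electrons, so compare the +1 ions as you would atoms: IE_2 generally rises across a period (higher Z_eff) and falls down a group (larger shell), subject to the usual subshell exceptions.
Valence configurations: C⁺ [He]2s²2p¹, S⁺ [Ne]3s²3p³, Si⁺ [Ne]3s²3p¹, Be⁺ [He]2s¹.
Tabulated IE_2 (kJ/mol): C 2353, S 2252, Si 1577, Be 1757.
So the second ionization energies run Si < Be < S < C.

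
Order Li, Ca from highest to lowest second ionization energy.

Li > Ca

IE_2 is the cost of taking one more electron from the +1 cation: Li⁺ is the bare [He] core; Ca⁺ still has 1 valence electron.
Core electrons are held far more tightly than valence electrons, so Li tops the IE_2 order.
The numbers (kJ/mol): Li 7298, Ca 1145.
Overall IE_2 order: Ca < Li.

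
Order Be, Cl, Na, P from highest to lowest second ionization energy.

IE_2 is the cost of taking one more electron from the +1 cation: Be⁺ still has 1 valence electron; Cl⁺ still has 6 valence electrons; Na⁺ is the bare [Ne] core; P⁺ still has 4 valence electrons.
Pulling an electron out of a noble-gas core costs far more than removing a remaining valence electron, so Na sits at the high end of IE_2.
Valence configurations: Be⁺ [He]2s¹, Cl⁺ [Ne]3s²3p⁴, P⁺ [Ne]3s²3p².
The numbers (kJ/mol): Be 1757, Cl 2298, Na 4562, P 1907.
So the second ionization energies run Be < P < Cl < Na.

Na > Cl > P > Be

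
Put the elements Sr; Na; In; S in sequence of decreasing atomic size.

Na is in period 3, group 1; S is in period 3, group 16; Sr is in period 5, group 2; In is in period 5, group 13.
Moving right in a period, electrons are added to the same shell under a stronger nuclear pull, so atoms get smaller; moving down, a new shell is opened and atoms get larger.
These span different periods and groups, so the two trends combine.
In > S: relative to S, both the across-period and down-group shifts push In's atomic radius up.
Na > In: period and group pull opposite ways; the across-period shift dominates (155 vs 142 pm).
Sr > Na: the two effects oppose for this pair; the down-group effect wins (185 vs 155 pm).
Tabulated atomic radius (pm): Na 155, S 103, Sr 185, In 142.
So from largest to smallest: Sr > Na > In > S.

Sr, Na, In, S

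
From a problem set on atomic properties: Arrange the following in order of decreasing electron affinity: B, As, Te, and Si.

Te > Si > As > B

B is in period 2, group 13; Si is in period 3, group 14; As is in period 4, group 15; Te is in period 5, group 16.
Electron affinity generally becomes more exothermic across a period toward the halogens and less exothermic down a group.
These sit on a diagonal, where the across-period and down-group effects partly cancel.
As > B: the two effects oppose for this pair; the across-period effect wins (78 vs 27 kJ/mol).
Si > As: period and group pull opposite ways; the down-group shift dominates (134 vs 78 kJ/mol).
Te > Si: the two effects oppose for this pair; the across-period effect wins (190 vs 134 kJ/mol).
Tabulated electron affinity (kJ/mol): B 27, Si 134, As 78, Te 190.
So from highest to lowest: Te > Si > As > B.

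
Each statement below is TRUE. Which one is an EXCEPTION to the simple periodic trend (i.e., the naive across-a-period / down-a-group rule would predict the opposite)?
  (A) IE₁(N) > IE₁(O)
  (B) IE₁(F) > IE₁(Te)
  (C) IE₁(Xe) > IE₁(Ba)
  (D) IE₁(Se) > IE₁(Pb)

(A)

The general trend: first ionisation energy increases across a period and decreases down a group.
(A) N (period 2, group 15) vs O (period 2, group 16): the stated order contradicts the simple trend.
(B) F (period 2, group 17) vs Te (period 5, group 16): the stated order agrees with the simple trend.
(C) Xe (period 5, group 18) vs Ba (period 6, group 2): the stated order agrees with the simple trend.
(D) Se (period 4, group 16) vs Pb (period 6, group 14): the stated order agrees with the simple trend.
The exception is (A): pairing an electron in O's 2p⁴ costs repulsion energy, so O ionizes more easily than half-filled N (2p³).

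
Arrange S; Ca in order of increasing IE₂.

Consider each +1 ion: S⁺ still has 5 valence electrons; Ca⁺ still has 1 valence electron.
All are still removing valence electrons, so compare the +1 ions as you would atoms: IE_2 generally rises across a period (higher Z_eff) and falls down a group (larger shell), subject to the usual subshell exceptions.
Valence configurations: S⁺ [Ne]3s²3p³, Ca⁺ [Ar]4s¹.
Approximate IE_2 values (kJ/mol): S 2252, Ca 1145.
Putting it together, IE_2: Ca < S.

Ca, S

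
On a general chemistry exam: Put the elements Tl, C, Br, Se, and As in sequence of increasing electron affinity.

Tl, As, C, Se, Br

Adding an electron releases more energy for atoms nearer the top right (short of the noble gases).
Neither a single period nor a single group — weigh both effects.
As > Tl: relative to Tl, both the across-period and down-group shifts push As's electron affinity up.
C > As: period and group pull opposite ways; the down-group shift dominates (122 vs 78 kJ/mol).
Se > C: the two effects oppose for this pair; the across-period effect wins (195 vs 122 kJ/mol).
Br > Se: Br lies to the right of Se in period 4, so the across-period effect alone puts Br higher.
For reference (kJ/mol): C 122, As 78, Se 195, Br 325, Tl 19.
So from lowest to highest: Tl < As < C < Se < Br.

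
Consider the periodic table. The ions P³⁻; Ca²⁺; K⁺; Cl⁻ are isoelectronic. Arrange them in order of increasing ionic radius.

Ca²⁺, K⁺, Cl⁻, P³⁻

All of these have 18 electrons, so size is governed by nuclear charge alone: the more protons, the stronger the pull on the same electron cloud, and the smaller the ion.
Nuclear charges: Ca²⁺ (Z=20), K⁺ (Z=19), Cl⁻ (Z=17), P³⁻ (Z=15).
Smallest to largest: Ca²⁺ < K⁺ < Cl⁻ < P³⁻.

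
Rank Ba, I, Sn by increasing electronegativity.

Ba < Sn < I

Sn is in period 5, group 14; I is in period 5, group 17; Ba is in period 6, group 2.
Atoms toward the upper right of the periodic table pull bonding electrons most strongly.
Here both period and group differ, so the two effects have to be weighed against each other.
Sn > Ba: relative to Ba, both the across-period and down-group shifts push Sn's electronegativity up.
I > Sn: I lies to the right of Sn in period 5, so the across-period effect alone puts I higher.
For reference (Pauling): Sn 1.96, I 2.66, Ba 0.89.
So from lowest to highest: Ba < Sn < I.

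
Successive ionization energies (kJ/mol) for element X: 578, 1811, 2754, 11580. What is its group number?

Look for the largest jump between consecutive ionization energies: IE4/IE3 ≈ 4.2, far larger than any earlier ratio.
That jump marks the point where a core electron is being removed. So the atom has 3 valence electrons.
A main-group element with 3 valence electrons is in group 13.

Group 13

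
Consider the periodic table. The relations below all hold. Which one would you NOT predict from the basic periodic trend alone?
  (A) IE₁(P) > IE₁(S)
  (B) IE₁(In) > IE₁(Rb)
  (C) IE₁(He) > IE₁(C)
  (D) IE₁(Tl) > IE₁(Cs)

(A)

The general trend: first ionization energy increases across a period and decreases down a group.
(A) P (period 3, group 15) vs S (period 3, group 16): the stated order contradicts the simple trend.
(B) In (period 5, group 13) vs Rb (period 5, group 1): the stated order agrees with the simple trend.
(C) He (period 1, group 18) vs C (period 2, group 14): the stated order agrees with the simple trend.
(D) Tl (period 6, group 13) vs Cs (period 6, group 1): the stated order agrees with the simple trend.
The exception is (A): S (3p⁴) ionizes more easily than half-filled P (3p³) because the paired 3p electron in S is pushed out by e⁻–e⁻ repulsion.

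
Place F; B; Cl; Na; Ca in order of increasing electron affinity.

B is in period 2, group 13; F is in period 2, group 17; Na is in period 3, group 1; Cl is in period 3, group 17; Ca is in period 4, group 2.
Adding an electron releases more energy for atoms nearer the top right (short of the noble gases).
Neither a single period nor a single group — weigh both effects.
B > Ca: both effects reinforce here, so B is clearly the higher of the two.
Na > B: this pair runs against the simple trend — see the exception note.
F > Na: relative to Na, both the across-period and down-group shifts push F's electron affinity up.
Cl > F: this pair runs against the simple trend — see the exception note.
Note the exception: Na has a higher electron affinity than B, contrary to the simple trend — B's ns²np¹ configuration gives only a small electron affinity — the sparsely filled np subshell binds an added electron weakly.
Note the exception: Cl has a higher electron affinity than F, contrary to the simple trend — F's small 2p subshell makes the incoming electron feel strong e⁻–e⁻ repulsion, so Cl actually releases more energy on gaining an electron.
Approximate values (kJ/mol): B 27, F 328, Na 53, Cl 349, Ca 2.
So from lowest to highest: Ca < B < Na < F < Cl.

Ca, B, Na, F, Cl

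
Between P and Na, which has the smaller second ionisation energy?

P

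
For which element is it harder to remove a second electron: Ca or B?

B

After 1 electron has been removed, what remains? Ca⁺ still has 1 valence electron; B⁺ still has 2 valence electrons.
All are still removing valence electrons, so compare the +1 ions as you would atoms: IE_2 generally rises across a period (higher Z_eff) and falls down a group (larger shell), subject to the usual subshell exceptions.
Valence configurations: Ca⁺ [Ar]4s¹, B⁺ [He]2s².
Approximate IE_2 values (kJ/mol): Ca 1145, B 2427.
Putting it together, IE_2: Ca < B.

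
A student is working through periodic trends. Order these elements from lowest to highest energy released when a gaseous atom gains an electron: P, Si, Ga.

Ga < P < Si

Si is in period 3, group 14; P is in period 3, group 15; Ga is in period 4, group 13.
Adding an electron releases more energy for atoms nearer the top right (short of the noble gases).
Neither a single period nor a single group — weigh both effects.
P > Ga: relative to Ga, both the across-period and down-group shifts push P's electron affinity up.
Si > P: this pair runs against the simple trend — see the exception note.
Note the exception: Si has a higher electron affinity than P, contrary to the simple trend — adding an electron to P's half-filled 3p³ is unfavourable, so Si (3p²) has the more exothermic EA.
For reference (kJ/mol): Si 134, P 72, Ga 29.
So from lowest to highest: Ga < P < Si.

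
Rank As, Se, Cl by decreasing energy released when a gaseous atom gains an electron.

Cl is in period 3, group 17; As is in period 4, group 15; Se is in period 4, group 16.
Electron affinity generally becomes more exothermic across a period toward the halogens and less exothermic down a group.
These span different periods and groups, so the two trends combine.
Se > As: Se lies to the right of As in period 4, so the across-period effect alone puts Se higher.
Cl > Se: both effects reinforce here, so Cl is clearly the higher of the two.
Tabulated electron affinity (kJ/mol): Cl 349, As 78, Se 195.
So from highest to lowest: Cl > Se > As.

Cl > Se > As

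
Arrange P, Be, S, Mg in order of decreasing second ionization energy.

S > P > Be > Mg

IE_2 is the cost of taking one more electron from the +1 cation: P⁺ still has 4 valence electrons; Be⁺ still has 1 valence electron; S⁺ still has 5 valence electrons; Mg⁺ still has 1 valence electron.
All are still removing valence electrons, so compare the +1 ions as you would atoms: IE_2 generally rises across a period (higher Z_eff) and falls down a group (larger shell), subject to the usual subshell exceptions.
Valence configurations: P⁺ [Ne]3s²3p², Be⁺ [He]2s¹, S⁺ [Ne]3s²3p³, Mg⁺ [Ne]3s¹.
Tabulated IE_2 (kJ/mol): P 1907, Be 1757, S 2252, Mg 1451.
Hence IE_2: Mg < Be < P < S.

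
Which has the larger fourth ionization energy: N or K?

N

IE_4 is the cost of taking one more electron from the +3 cation: N³⁺ still has 2 valence electrons; K³⁺ is already 2 electrons into the core.
Usually core removal costs more than valence removal, but here the competition is close: a tightly held n=2 valence electron can cost more to remove than an n=3 core electron, so the actual values have to decide it.
Approximate IE_4 values (kJ/mol): N 7475, K 5877.
Hence IE_4: K < N.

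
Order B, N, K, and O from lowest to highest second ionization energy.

B, N, K, O

After 1 electron has been removed, what remains? B⁺ still has 2 valence electrons; N⁺ still has 4 valence electrons; K⁺ is the bare [Ar] core; O⁺ still has 5 valence electrons.
Usually core removal costs more than valence removal, but here the competition is close: a tightly held n=2 valence electron can cost more to remove than an n=3 core electron, so the actual values have to decide it.
Valence configurations: B⁺ [He]2s², N⁺ [He]2s²2p², O⁺ [He]2s²2p³.
The numbers (kJ/mol): B 2427, N 2856, K 3052, O 3388.
So the second ionization energies run B < N < K < O.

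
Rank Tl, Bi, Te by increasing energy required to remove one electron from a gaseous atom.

Tl < Bi < Te

Te is in period 5, group 16; Tl is in period 6, group 13; Bi is in period 6, group 15.
First ionization energy rises across a period (greater Z_eff holds electrons more tightly) and falls down a group (valence electrons are farther from the nucleus).
Neither a single period nor a single group — weigh both effects.
Bi > Tl: Bi lies to the right of Tl in period 6, so the across-period effect alone puts Bi higher.
Te > Bi: both effects reinforce here, so Te is clearly the higher of the two.
Tabulated first ionization energy (kJ/mol): Te 869, Tl 589, Bi 703.
So from lowest to highest: Tl < Bi < Te.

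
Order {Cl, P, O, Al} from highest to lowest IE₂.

O, Cl, P, Al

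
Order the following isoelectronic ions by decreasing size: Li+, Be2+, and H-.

All of these have 2 electrons, so size is governed by nuclear charge alone: the more protons, the stronger the pull on the same electron cloud, and the smaller the ion.
Nuclear charges: Be2+ (Z=4), Li+ (Z=3), H- (Z=1).
Largest to smallest: H- > Li+ > Be2+.

H- > Li+ > Be2+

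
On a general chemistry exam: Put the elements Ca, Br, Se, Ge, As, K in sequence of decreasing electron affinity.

Br > Se > Ge > As > K > Ca

K is in period 4, group 1; Ca is in period 4, group 2; Ge is in period 4, group 14; As is in period 4, group 15; Se is in period 4, group 16; Br is in period 4, group 17.
Electron affinity generally becomes more exothermic across a period toward the halogens and less exothermic down a group.
All lie in period 4; the across-period trend (electron affinity increases left to right) applies, with the exception below.
Note the exception: K has a higher electron affinity than Ca, contrary to the simple trend — adding an electron to Ca (ns²) has to open a new, higher-energy np subshell, which is unfavourable.
Note the exception: Ge has a higher electron affinity than As, contrary to the simple trend — adding an electron to As's half-filled 4p³ is unfavourable, so Ge (4p²) has the more exothermic EA.
For reference (kJ/mol): K 48, Ca 2, Ge 119, As 78, Se 195, Br 325.
So from highest to lowest: Br > Se > Ge > As > K > Ca.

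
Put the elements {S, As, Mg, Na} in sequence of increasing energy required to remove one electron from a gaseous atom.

Na < Mg < As < S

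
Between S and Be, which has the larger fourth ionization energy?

Be

The fourth ionization energy removes an electron from the +3 ion. For each element: S³⁺ still has 3 valence electrons; Be³⁺ is already 1 electron into the core.
Pulling an electron out of a noble-gas core costs far more than removing a remaining valence electron, so Be sits at the high end of IE_4.
Approximate IE_4 values (kJ/mol): S 4556, Be 21007.
Overall IE_4 order: S < Be.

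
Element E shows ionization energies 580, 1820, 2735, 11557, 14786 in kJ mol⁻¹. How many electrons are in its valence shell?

Look for the largest jump between consecutive ionization energies: IE4/IE3 ≈ 4.2, far larger than any earlier ratio.
That jump marks the point where a core electron is being removed. So the atom has 3 valence electrons.

3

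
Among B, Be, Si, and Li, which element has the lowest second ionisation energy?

Si

Consider each +1 ion: B⁺ still has 2 valence electrons; Be⁺ still has 1 valence electron; Si⁺ still has 3 valence electrons; Li⁺ is the bare [He] core.
Pulling an electron out of a noble-gas core costs far more than removing a remaining valence electron, so Li sits at the high end of IE_2.
Valence configurations: B⁺ [He]2s², Be⁺ [He]2s¹, Si⁺ [Ne]3s²3p¹.
Tabulated IE_2 (kJ/mol): B 2427, Be 1757, Si 1577, Li 7298.
Hence IE_2: Si < Be < B < Li.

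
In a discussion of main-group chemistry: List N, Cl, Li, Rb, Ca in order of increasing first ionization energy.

Removing the outermost electron gets harder across a period and easier down a group.
These span different periods and groups, so the two trends combine.
Li > Rb: they share group 1; the group trend gives Li the larger value.
Ca > Li: the two effects oppose for this pair; the across-period effect wins (590 vs 520 kJ/mol).
Cl > Ca: both effects reinforce here, so Cl is clearly the higher of the two.
N > Cl: the two effects oppose for this pair; the down-group effect wins (1402 vs 1251 kJ/mol).
For reference (kJ/mol): Li 520, N 1402, Cl 1251, Ca 590, Rb 403.
So from lowest to highest: Rb < Li < Ca < Cl < N.

Rb < Li < Ca < Cl < N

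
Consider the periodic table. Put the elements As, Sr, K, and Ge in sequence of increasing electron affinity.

Sr < K < As < Ge

K is in period 4, group 1; Ge is in period 4, group 14; As is in period 4, group 15; Sr is in period 5, group 2.
Electron affinity generally becomes more exothermic across a period toward the halogens and less exothermic down a group.
These span different periods and groups, so the two trends combine.
K > Sr: the two effects oppose for this pair; the down-group effect wins (48 vs 5 kJ/mol).
As > K: As lies to the right of K in period 4, so the across-period effect alone puts As higher.
Ge > As: this pair runs against the simple trend — see the exception note.
Note the exception: Ge has a higher electron affinity than As, contrary to the simple trend — adding an electron to As's half-filled 4p³ is unfavourable, so Ge (4p²) has the more exothermic EA.
For reference (kJ/mol): K 48, Ge 119, As 78, Sr 5.
So from lowest to highest: Sr < K < As < Ge.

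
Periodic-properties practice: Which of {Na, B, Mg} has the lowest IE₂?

Mg

After 1 electron has been removed, what remains? Na⁺ is the bare [Ne] core; B⁺ still has 2 valence electrons; Mg⁺ still has 1 valence electron.
Breaking into a closed-shell core is much more expensive than removing a leftover valence electron — Na has the largest IE_2 here.
Valence configurations: B⁺ [He]2s², Mg⁺ [Ne]3s¹.
The numbers (kJ/mol): Na 4562, B 2427, Mg 1451.
Putting it together, IE_2: Mg < B < Na.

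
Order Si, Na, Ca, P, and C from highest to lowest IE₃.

The third ionization energy removes an electron from the +2 ion. For each element: Si²⁺ still has 2 valence electrons; Na²⁺ is already 1 electron into the core; Ca²⁺ is the bare [Ar] core; P²⁺ still has 3 valence electrons; C²⁺ still has 2 valence electrons.
Core electrons are held far more tightly than valence electrons, so Ca and Na top the IE_3 order.
Valence configurations: Si²⁺ [Ne]3s², P²⁺ [Ne]3s²3p¹, C²⁺ [He]2s².
P²⁺ loses a lone 3p electron whereas Si²⁺ must break into a filled 3s² pair, so IE_3(Si) > IE_3(P) even though P has the higher nuclear charge.
The numbers (kJ/mol): Si 3232, Na 6910, Ca 4912, P 2914, C 4620.
Putting it together, IE_3: P < Si < C < Ca < Na.

Na > Ca > C > Si > P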